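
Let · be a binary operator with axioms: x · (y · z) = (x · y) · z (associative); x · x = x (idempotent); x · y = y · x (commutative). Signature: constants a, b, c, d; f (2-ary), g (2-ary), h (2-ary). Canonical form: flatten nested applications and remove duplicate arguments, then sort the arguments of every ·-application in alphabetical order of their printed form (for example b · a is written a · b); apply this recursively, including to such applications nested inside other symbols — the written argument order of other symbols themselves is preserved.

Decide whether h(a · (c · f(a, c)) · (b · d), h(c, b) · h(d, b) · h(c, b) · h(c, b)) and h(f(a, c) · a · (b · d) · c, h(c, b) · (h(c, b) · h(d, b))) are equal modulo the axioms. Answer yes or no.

Left:  h(a · (c · f(a, c)) · (b · d), h(c, b) · h(d, b) · h(c, b) · h(c, b))
  Work inside:  h(c, b) · h(d, b) · h(c, b) · h(c, b)
  Drop duplicates:  drop duplicate h(c, b), h(c, b)
  Sort arguments:  h(c, b) · h(d, b)
  Rebuild:  h(a · b · c · d · f(a, c), h(c, b) · h(d, b))
Right:  h(f(a, c) · a · (b · d) · c, h(c, b) · (h(c, b) · h(d, b)))
  Focus inside:  h(c, b) · (h(c, b) · h(d, b))
  Un-nest:  h(c, b) · h(c, b) · h(d, b)
  Deduplicate:  drop duplicate h(c, b)
  Sort arguments:  h(c, b) · h(d, b)
  Reassemble:  h(a · b · c · d · f(a, c), h(c, b) · h(d, b))

Answer: yes — both canonical forms are h(a · b · c · d · f(a, c), h(c, b) · h(d, b))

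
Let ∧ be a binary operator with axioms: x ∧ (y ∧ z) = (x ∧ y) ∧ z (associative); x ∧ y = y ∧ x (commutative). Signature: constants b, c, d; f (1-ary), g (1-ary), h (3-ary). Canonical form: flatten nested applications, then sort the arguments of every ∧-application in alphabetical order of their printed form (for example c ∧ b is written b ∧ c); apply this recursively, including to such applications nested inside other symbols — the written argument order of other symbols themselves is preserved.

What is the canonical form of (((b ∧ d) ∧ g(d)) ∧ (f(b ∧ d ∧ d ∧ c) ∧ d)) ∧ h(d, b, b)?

Answer: b ∧ d ∧ d ∧ f(b ∧ c ∧ d ∧ d) ∧ g(d) ∧ h(d, b, b)

Derivation:
Merge nested applications:  b ∧ d ∧ g(d) ∧ f(b ∧ d ∧ d ∧ c) ∧ d ∧ h(d, b, b)
Simplify inside:  f(b ∧ d ∧ d ∧ c)  →  f(b ∧ c ∧ d ∧ d)
Sort arguments:  b ∧ d ∧ d ∧ f(b ∧ c ∧ d ∧ d) ∧ g(d) ∧ h(d, b, b)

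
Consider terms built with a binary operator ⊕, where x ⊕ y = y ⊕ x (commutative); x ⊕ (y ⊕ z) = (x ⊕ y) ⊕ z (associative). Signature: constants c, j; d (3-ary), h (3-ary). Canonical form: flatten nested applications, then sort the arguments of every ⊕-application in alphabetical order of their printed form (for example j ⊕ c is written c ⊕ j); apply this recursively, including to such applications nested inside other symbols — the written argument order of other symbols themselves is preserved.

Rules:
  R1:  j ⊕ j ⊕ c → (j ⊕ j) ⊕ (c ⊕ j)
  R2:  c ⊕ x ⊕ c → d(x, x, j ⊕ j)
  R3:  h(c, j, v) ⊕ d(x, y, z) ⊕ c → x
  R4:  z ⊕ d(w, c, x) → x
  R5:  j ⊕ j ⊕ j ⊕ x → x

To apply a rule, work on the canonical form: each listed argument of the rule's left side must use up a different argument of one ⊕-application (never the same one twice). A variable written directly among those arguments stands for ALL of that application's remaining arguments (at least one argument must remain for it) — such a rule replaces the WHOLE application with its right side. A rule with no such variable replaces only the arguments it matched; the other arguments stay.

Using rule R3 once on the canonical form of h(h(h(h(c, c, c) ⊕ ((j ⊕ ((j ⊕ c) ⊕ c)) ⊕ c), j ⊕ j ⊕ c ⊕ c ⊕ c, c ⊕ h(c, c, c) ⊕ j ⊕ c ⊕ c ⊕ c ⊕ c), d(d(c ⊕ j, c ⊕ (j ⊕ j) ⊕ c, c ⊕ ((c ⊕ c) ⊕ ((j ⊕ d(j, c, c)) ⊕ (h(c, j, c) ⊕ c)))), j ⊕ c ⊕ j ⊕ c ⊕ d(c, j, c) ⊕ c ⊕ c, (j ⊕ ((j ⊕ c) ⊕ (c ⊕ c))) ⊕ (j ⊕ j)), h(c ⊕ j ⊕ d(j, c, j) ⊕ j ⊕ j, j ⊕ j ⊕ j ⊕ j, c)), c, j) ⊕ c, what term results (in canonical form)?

Answer: c ⊕ h(h(h(c ⊕ c ⊕ c ⊕ h(c, c, c) ⊕ j ⊕ j, c ⊕ c ⊕ c ⊕ j ⊕ j, c ⊕ c ⊕ c ⊕ c ⊕ c ⊕ h(c, c, c) ⊕ j), d(d(c ⊕ j, c ⊕ c ⊕ j ⊕ j, c ⊕ c ⊕ c ⊕ j ⊕ j), c ⊕ c ⊕ c ⊕ c ⊕ d(c, j, c) ⊕ j ⊕ j, c ⊕ c ⊕ c ⊕ j ⊕ j ⊕ j ⊕ j), h(c ⊕ d(j, c, j) ⊕ j ⊕ j ⊕ j, j ⊕ j ⊕ j ⊕ j, c)), c, j)

Derivation:
Canonical form:  c ⊕ h(h(h(c ⊕ c ⊕ c ⊕ h(c, c, c) ⊕ j ⊕ j, c ⊕ c ⊕ c ⊕ j ⊕ j, c ⊕ c ⊕ c ⊕ c ⊕ c ⊕ h(c, c, c) ⊕ j), d(d(c ⊕ j, c ⊕ c ⊕ j ⊕ j, c ⊕ c ⊕ c ⊕ c ⊕ d(j, c, c) ⊕ h(c, j, c) ⊕ j), c ⊕ c ⊕ c ⊕ c ⊕ d(c, j, c) ⊕ j ⊕ j, c ⊕ c ⊕ c ⊕ j ⊕ j ⊕ j ⊕ j), h(c ⊕ d(j, c, j) ⊕ j ⊕ j ⊕ j, j ⊕ j ⊕ j ⊕ j, c)), c, j)
R3 matches:  uses c, d(j, c, c), h(c, j, c);  v := c, x := j, y := c, z := c
Giving:  c ⊕ h(h(h(c ⊕ c ⊕ c ⊕ h(c, c, c) ⊕ j ⊕ j, c ⊕ c ⊕ c ⊕ j ⊕ j, c ⊕ c ⊕ c ⊕ c ⊕ c ⊕ h(c, c, c) ⊕ j), d(d(c ⊕ j, c ⊕ c ⊕ j ⊕ j, c ⊕ c ⊕ c ⊕ j ⊕ j), c ⊕ c ⊕ c ⊕ c ⊕ d(c, j, c) ⊕ j ⊕ j, c ⊕ c ⊕ c ⊕ j ⊕ j ⊕ j ⊕ j), h(c ⊕ d(j, c, j) ⊕ j ⊕ j ⊕ j, j ⊕ j ⊕ j ⊕ j, c)), c, j)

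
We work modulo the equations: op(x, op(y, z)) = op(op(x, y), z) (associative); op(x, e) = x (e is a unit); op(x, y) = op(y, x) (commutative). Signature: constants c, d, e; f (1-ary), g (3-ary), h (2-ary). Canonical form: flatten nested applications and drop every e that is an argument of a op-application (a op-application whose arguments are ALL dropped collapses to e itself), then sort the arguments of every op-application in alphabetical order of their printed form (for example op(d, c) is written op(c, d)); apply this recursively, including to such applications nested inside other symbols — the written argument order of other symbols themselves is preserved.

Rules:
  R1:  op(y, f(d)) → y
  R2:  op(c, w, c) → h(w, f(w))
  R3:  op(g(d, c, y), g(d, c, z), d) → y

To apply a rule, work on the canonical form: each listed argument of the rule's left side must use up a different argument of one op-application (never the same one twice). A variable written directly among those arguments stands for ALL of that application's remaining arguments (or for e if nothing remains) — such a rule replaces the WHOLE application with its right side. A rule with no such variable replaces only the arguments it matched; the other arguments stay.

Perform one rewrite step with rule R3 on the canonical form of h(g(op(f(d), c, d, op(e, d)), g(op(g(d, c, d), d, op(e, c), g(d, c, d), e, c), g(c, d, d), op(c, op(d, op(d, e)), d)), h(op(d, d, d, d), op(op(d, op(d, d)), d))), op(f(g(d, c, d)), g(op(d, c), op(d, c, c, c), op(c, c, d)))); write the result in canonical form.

Canonical form:  h(g(op(c, d, d, f(d)), g(op(c, c, d, g(d, c, d), g(d, c, d)), g(c, d, d), op(c, d, d, d)), h(op(d, d, d, d), op(d, d, d, d))), op(f(g(d, c, d)), g(op(c, d), op(c, c, c, d), op(c, c, d))))
Match R3:  consume d, g(d, c, d), g(d, c, d);  y := d, z := d
Result:  h(g(op(c, d, d, f(d)), g(op(c, c, d), g(c, d, d), op(c, d, d, d)), h(op(d, d, d, d), op(d, d, d, d))), op(f(g(d, c, d)), g(op(c, d), op(c, c, c, d), op(c, c, d))))

Answer: h(g(op(c, d, d, f(d)), g(op(c, c, d), g(c, d, d), op(c, d, d, d)), h(op(d, d, d, d), op(d, d, d, d))), op(f(g(d, c, d)), g(op(c, d), op(c, c, c, d), op(c, c, d))))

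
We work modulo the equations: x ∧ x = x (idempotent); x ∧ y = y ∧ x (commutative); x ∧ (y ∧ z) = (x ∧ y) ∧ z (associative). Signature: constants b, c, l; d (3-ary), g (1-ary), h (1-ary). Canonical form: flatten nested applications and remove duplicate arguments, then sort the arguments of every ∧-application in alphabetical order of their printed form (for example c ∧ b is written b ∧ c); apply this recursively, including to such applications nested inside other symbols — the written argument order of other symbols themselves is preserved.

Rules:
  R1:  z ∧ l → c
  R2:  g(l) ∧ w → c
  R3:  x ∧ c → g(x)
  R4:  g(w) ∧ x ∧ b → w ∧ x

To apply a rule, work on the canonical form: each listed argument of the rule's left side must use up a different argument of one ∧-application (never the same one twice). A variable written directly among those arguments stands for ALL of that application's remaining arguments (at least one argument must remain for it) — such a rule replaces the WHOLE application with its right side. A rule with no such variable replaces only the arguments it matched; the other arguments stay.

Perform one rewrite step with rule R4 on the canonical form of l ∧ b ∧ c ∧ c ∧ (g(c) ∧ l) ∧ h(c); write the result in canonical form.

Canonical form:  b ∧ c ∧ g(c) ∧ h(c) ∧ l
Apply R4:  consuming b, g(c);  w := c, x := c ∧ h(c) ∧ l
The variable takes the whole remainder — replace the entire application.
New term:  c ∧ h(c) ∧ l

Answer: c ∧ h(c) ∧ l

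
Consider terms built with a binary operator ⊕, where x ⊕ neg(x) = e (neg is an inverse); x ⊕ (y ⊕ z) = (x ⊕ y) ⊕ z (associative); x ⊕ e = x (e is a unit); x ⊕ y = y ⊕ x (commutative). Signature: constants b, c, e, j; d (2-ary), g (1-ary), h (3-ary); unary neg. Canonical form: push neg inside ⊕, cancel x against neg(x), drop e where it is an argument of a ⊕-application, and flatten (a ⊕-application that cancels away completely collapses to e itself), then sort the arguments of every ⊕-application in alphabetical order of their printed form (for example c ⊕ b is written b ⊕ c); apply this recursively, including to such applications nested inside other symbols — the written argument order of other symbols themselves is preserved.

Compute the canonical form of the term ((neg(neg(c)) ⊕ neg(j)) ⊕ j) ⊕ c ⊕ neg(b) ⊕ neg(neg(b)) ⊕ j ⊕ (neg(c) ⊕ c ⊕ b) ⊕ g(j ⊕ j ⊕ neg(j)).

Push neg inside:  distribute neg over ⊕ and collapse double neg
Combine occurrences:  c ⊕ c ⊕ j ⊕ b ⊕ g(j)
Sort:  b ⊕ c ⊕ c ⊕ g(j) ⊕ j

Answer: b ⊕ c ⊕ c ⊕ g(j) ⊕ j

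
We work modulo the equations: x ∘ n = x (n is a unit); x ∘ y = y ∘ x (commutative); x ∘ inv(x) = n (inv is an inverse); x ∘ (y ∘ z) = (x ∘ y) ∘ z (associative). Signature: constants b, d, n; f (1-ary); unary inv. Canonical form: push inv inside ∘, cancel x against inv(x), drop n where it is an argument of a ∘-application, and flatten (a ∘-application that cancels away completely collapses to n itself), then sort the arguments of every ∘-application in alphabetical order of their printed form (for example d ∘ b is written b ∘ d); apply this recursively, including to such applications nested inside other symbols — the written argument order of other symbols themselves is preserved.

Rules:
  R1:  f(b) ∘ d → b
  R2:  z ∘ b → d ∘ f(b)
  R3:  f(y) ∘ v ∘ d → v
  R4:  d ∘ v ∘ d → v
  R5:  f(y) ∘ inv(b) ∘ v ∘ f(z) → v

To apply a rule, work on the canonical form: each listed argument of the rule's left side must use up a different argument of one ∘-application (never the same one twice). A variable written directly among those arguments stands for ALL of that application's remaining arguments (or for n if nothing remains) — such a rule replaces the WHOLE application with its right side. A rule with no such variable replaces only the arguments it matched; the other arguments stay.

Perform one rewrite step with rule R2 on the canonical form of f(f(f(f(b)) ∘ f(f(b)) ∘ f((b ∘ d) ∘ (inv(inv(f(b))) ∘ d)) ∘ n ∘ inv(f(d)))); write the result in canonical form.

Canonical form:  f(f(f(b ∘ d ∘ d ∘ f(b)) ∘ f(f(b)) ∘ f(f(b)) ∘ inv(f(d))))
Match R2:  consume b;  z := d ∘ d ∘ f(b)
The variable takes the whole remainder — replace the entire application.
Giving:  f(f(f(d ∘ f(b)) ∘ f(f(b)) ∘ f(f(b)) ∘ inv(f(d))))

Answer: f(f(f(d ∘ f(b)) ∘ f(f(b)) ∘ f(f(b)) ∘ inv(f(d))))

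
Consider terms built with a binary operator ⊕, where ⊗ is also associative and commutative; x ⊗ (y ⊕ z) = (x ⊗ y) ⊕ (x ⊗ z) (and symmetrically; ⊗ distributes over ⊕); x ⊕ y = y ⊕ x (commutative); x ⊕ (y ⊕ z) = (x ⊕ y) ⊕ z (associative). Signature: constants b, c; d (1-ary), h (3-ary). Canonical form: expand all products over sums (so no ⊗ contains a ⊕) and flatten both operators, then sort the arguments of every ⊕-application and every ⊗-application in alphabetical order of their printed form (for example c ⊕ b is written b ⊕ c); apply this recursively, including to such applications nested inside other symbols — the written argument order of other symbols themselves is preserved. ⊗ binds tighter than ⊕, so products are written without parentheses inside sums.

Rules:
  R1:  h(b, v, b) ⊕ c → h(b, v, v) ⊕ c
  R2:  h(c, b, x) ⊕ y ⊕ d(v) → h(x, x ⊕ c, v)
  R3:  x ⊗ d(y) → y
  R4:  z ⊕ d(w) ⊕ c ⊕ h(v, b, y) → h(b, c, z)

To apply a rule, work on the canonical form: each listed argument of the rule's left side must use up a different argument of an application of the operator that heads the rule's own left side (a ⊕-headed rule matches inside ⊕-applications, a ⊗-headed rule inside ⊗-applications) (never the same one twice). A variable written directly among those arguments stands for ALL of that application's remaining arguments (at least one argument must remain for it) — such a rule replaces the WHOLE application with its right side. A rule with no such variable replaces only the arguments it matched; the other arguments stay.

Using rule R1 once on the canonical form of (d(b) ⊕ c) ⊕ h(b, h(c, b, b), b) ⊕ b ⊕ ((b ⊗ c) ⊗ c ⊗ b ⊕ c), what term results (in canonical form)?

Canonical form:  b ⊕ b ⊗ b ⊗ c ⊗ c ⊕ c ⊕ c ⊕ d(b) ⊕ h(b, h(c, b, b), b)
Match R1:  consume c, h(b, h(c, b, b), b);  v := h(c, b, b)
Giving:  b ⊕ b ⊗ b ⊗ c ⊗ c ⊕ c ⊕ c ⊕ d(b) ⊕ h(b, h(c, b, b), h(c, b, b))

Answer: b ⊕ b ⊗ b ⊗ c ⊗ c ⊕ c ⊕ c ⊕ d(b) ⊕ h(b, h(c, b, b), h(c, b, b))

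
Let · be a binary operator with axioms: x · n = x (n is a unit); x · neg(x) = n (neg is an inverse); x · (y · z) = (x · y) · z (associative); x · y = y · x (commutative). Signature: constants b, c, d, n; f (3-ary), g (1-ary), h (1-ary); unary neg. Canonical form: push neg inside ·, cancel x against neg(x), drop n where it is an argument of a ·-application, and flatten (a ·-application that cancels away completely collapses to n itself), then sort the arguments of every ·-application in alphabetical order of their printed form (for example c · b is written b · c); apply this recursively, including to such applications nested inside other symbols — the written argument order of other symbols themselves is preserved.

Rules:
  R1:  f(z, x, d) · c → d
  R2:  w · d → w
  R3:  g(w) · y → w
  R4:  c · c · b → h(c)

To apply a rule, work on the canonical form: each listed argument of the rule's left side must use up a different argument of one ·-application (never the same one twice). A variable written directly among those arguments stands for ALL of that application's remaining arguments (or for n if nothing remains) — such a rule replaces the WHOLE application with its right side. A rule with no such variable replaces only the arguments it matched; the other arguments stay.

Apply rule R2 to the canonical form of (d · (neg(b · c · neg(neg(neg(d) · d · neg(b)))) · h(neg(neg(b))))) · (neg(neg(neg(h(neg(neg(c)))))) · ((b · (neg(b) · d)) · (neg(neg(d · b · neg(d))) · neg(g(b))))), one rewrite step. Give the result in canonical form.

Canonical form:  b · d · d · h(b) · neg(c) · neg(g(b)) · neg(h(c))
Apply R2:  consuming d;  w := b · d · h(b) · neg(c) · neg(g(b)) · neg(h(c))
The extension variable absorbs all remaining arguments, so the whole application is rewritten.
Result:  b · d · h(b) · neg(c) · neg(g(b)) · neg(h(c))

Answer: b · d · h(b) · neg(c) · neg(g(b)) · neg(h(c))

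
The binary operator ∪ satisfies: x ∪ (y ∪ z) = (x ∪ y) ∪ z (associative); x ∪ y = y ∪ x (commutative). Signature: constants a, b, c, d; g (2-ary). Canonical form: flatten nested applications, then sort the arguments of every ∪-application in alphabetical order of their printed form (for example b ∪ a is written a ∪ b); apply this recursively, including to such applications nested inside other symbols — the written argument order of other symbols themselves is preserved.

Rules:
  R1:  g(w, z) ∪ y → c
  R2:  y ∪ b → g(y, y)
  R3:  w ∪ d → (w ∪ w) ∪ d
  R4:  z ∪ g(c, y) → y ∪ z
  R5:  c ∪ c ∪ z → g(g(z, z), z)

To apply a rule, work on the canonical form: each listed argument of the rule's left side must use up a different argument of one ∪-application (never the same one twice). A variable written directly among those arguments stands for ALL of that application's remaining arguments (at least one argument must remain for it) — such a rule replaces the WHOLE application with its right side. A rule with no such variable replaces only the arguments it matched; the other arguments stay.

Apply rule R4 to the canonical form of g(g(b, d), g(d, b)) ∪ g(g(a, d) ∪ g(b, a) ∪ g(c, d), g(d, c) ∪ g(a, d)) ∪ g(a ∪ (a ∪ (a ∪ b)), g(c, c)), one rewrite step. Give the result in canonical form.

Canonical form:  g(a ∪ a ∪ a ∪ b, g(c, c)) ∪ g(g(a, d) ∪ g(b, a) ∪ g(c, d), g(a, d) ∪ g(d, c)) ∪ g(g(b, d), g(d, b))
R4 matches:  uses g(c, d);  y := d, z := g(a, d) ∪ g(b, a)
The extension variable absorbs all remaining arguments, so the whole application is rewritten.
New term:  g(a ∪ a ∪ a ∪ b, g(c, c)) ∪ g(d ∪ g(a, d) ∪ g(b, a), g(a, d) ∪ g(d, c)) ∪ g(g(b, d), g(d, b))

Answer: g(a ∪ a ∪ a ∪ b, g(c, c)) ∪ g(d ∪ g(a, d) ∪ g(b, a), g(a, d) ∪ g(d, c)) ∪ g(g(b, d), g(d, b))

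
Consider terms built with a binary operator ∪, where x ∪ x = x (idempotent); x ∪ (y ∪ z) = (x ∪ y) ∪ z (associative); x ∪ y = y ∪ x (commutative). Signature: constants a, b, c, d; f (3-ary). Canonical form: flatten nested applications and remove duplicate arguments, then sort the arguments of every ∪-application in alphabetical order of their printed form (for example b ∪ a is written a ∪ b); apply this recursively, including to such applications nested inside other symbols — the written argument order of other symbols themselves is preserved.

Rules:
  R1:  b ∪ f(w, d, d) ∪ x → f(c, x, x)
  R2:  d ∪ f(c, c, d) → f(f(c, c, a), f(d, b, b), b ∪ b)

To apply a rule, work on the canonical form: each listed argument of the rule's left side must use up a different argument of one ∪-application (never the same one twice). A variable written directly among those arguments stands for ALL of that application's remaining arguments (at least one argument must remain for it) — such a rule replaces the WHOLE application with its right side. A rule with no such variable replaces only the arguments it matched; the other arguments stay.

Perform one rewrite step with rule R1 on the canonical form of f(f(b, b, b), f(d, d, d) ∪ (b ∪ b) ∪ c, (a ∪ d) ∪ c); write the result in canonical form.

Canonical form:  f(f(b, b, b), b ∪ c ∪ f(d, d, d), a ∪ c ∪ d)
Apply R1:  consuming b, f(d, d, d);  w := d, x := c
The extension variable absorbs all remaining arguments, so the whole application is rewritten.
Giving:  f(f(b, b, b), f(c, c, c), a ∪ c ∪ d)

Answer: f(f(b, b, b), f(c, c, c), a ∪ c ∪ d)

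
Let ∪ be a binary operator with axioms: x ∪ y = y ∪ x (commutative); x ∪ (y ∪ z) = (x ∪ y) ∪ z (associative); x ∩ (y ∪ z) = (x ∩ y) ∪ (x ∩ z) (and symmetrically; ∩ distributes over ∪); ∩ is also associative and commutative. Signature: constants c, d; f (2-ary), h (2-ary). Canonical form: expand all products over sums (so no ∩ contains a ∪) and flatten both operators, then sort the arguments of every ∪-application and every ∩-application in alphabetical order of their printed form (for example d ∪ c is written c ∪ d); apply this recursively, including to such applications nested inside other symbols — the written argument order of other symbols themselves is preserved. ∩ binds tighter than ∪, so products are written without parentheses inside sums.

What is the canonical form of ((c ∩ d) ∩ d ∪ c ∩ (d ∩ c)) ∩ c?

Answer: c ∩ c ∩ c ∩ d ∪ c ∩ c ∩ d ∩ d

Derivation:
Expand:  c ∩ c ∩ d ∩ d ∪ c ∩ c ∩ c ∩ d
Sort:  c ∩ c ∩ c ∩ d ∪ c ∩ c ∩ d ∩ d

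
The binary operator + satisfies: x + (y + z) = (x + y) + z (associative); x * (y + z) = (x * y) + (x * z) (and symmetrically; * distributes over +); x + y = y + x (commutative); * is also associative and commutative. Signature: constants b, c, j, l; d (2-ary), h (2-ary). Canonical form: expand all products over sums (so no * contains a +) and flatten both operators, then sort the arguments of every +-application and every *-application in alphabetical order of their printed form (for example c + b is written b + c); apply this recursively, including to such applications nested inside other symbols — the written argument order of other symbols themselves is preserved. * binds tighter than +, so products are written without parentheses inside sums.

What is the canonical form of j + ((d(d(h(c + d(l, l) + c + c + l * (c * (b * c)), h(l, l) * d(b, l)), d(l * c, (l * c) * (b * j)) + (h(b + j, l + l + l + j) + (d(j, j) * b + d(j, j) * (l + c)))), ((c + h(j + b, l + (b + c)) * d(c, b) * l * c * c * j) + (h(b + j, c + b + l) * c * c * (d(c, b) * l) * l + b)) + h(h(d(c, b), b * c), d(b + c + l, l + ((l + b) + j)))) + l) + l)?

Answer: d(d(h(b * c * c * l + c + c + c + d(l, l), d(b, l) * h(l, l)), b * d(j, j) + c * d(j, j) + d(c * l, b * c * j * l) + d(j, j) * l + h(b + j, j + l + l + l)), b + c + c * c * d(c, b) * h(b + j, b + c + l) * j * l + c * c * d(c, b) * h(b + j, b + c + l) * l * l + h(h(d(c, b), b * c), d(b + c + l, b + j + l + l))) + j + l + l

Derivation:
Expand products over sums:  j + d(d(h(b * c * c * l + c + c + c + d(l, l), d(b, l) * h(l, l)), b * d(j, j) + c * d(j, j) + d(c * l, b * c * j * l) + d(j, j) * l + h(b + j, j + l + l + l)), b + c + c * c * d(c, b) * h(b + j, b + c + l) * j * l + c * c * d(c, b) * h(b + j, b + c + l) * l * l + h(h(d(c, b), b * c), d(b + c + l, b + j + l + l))) + l + l
Order the arguments:  d(d(h(b * c * c * l + c + c + c + d(l, l), d(b, l) * h(l, l)), b * d(j, j) + c * d(j, j) + d(c * l, b * c * j * l) + d(j, j) * l + h(b + j, j + l + l + l)), b + c + c * c * d(c, b) * h(b + j, b + c + l) * j * l + c * c * d(c, b) * h(b + j, b + c + l) * l * l + h(h(d(c, b), b * c), d(b + c + l, b + j + l + l))) + j + l + l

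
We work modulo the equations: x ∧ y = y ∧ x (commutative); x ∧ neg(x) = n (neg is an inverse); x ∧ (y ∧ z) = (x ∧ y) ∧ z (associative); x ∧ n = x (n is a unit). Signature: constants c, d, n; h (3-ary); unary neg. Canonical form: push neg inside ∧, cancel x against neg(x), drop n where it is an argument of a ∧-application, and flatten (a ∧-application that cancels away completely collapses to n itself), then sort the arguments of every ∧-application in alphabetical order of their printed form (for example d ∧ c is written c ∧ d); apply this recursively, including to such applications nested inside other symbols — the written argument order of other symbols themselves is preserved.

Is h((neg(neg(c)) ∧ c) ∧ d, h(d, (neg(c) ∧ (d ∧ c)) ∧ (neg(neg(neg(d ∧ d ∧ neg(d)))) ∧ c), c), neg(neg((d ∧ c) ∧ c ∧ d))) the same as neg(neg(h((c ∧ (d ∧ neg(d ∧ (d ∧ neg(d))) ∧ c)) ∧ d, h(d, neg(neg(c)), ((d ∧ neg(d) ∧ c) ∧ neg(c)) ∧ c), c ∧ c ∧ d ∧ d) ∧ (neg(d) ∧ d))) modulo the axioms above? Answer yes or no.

Left:  h((neg(neg(c)) ∧ c) ∧ d, h(d, (neg(c) ∧ (d ∧ c)) ∧ (neg(neg(neg(d ∧ d ∧ neg(d)))) ∧ c), c), neg(neg((d ∧ c) ∧ c ∧ d)))
  Work inside:  (neg(c) ∧ (d ∧ c)) ∧ (neg(neg(neg(d ∧ d ∧ neg(d)))) ∧ c)
  Push neg inside:  distribute neg over ∧ and collapse double neg
  Cancel:  d cancels
  Collect terms:  c
  Reassemble:  h(c ∧ c ∧ d, h(d, c, c), c ∧ c ∧ d ∧ d)
Right:  neg(neg(h((c ∧ (d ∧ neg(d ∧ (d ∧ neg(d))) ∧ c)) ∧ d, h(d, neg(neg(c)), ((d ∧ neg(d) ∧ c) ∧ neg(c)) ∧ c), c ∧ c ∧ d ∧ d) ∧ (neg(d) ∧ d)))
  Push neg inside:  distribute neg over ∧ and collapse double neg
  Inverses cancel:  d cancels
  Collect terms:  h(c ∧ c ∧ d, h(d, c, c), c ∧ c ∧ d ∧ d)

Answer: yes — both canonical forms are h(c ∧ c ∧ d, h(d, c, c), c ∧ c ∧ d ∧ d)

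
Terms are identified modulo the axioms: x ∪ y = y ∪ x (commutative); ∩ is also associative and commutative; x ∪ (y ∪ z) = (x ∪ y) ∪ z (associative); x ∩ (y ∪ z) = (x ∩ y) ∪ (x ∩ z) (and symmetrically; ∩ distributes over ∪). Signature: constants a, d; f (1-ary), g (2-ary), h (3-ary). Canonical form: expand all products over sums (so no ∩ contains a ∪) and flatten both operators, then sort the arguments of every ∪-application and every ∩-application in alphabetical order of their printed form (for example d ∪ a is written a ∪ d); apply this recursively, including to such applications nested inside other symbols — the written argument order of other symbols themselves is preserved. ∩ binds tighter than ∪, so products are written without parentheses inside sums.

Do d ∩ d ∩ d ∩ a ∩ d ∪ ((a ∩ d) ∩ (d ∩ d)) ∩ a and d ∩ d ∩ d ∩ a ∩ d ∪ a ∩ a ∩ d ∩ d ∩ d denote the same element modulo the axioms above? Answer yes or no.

Left:  d ∩ d ∩ d ∩ a ∩ d ∪ ((a ∩ d) ∩ (d ∩ d)) ∩ a
  Flatten:  a ∩ d ∩ d ∩ d ∩ d ∪ a ∩ a ∩ d ∩ d ∩ d
  Sort arguments:  a ∩ a ∩ d ∩ d ∩ d ∪ a ∩ d ∩ d ∩ d ∩ d
Right:  d ∩ d ∩ d ∩ a ∩ d ∪ a ∩ a ∩ d ∩ d ∩ d
  Un-nest:  a ∩ d ∩ d ∩ d ∩ d ∪ a ∩ a ∩ d ∩ d ∩ d
  Sort:  a ∩ a ∩ d ∩ d ∩ d ∪ a ∩ d ∩ d ∩ d ∩ d

Answer: yes — both canonical forms are a ∩ a ∩ d ∩ d ∩ d ∪ a ∩ d ∩ d ∩ d ∩ d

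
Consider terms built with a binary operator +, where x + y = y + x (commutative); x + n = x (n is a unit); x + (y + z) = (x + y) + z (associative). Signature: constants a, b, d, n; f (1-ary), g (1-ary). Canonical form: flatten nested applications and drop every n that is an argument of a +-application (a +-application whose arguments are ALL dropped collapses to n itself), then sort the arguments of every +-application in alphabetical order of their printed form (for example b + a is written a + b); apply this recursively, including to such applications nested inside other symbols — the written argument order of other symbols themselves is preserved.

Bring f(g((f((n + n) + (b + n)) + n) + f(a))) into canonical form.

Answer: f(g(f(a) + f(b)))

Derivation:
Focus inside:  (f((n + n) + (b + n)) + n) + f(a)
Flatten:  f((n + n) + (b + n)) + n + f(a)
Simplify inside:  f((n + n) + (b + n))  →  f(b)
Drop the unit:  drop n
Sort arguments:  f(a) + f(b)
Put back:  f(g(f(a) + f(b)))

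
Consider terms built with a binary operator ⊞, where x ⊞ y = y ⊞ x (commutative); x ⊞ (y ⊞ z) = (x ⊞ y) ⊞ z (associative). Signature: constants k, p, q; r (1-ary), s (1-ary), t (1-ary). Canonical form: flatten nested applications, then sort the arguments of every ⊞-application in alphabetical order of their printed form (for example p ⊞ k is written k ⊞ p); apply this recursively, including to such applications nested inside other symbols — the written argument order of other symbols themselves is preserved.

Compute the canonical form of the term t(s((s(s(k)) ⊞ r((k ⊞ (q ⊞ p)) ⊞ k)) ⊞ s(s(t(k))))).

Work inside:  (s(s(k)) ⊞ r((k ⊞ (q ⊞ p)) ⊞ k)) ⊞ s(s(t(k)))
Un-nest:  s(s(k)) ⊞ r((k ⊞ (q ⊞ p)) ⊞ k) ⊞ s(s(t(k)))
Canonicalize subterm:  r((k ⊞ (q ⊞ p)) ⊞ k)  →  r(k ⊞ k ⊞ p ⊞ q)
Order the arguments:  r(k ⊞ k ⊞ p ⊞ q) ⊞ s(s(k)) ⊞ s(s(t(k)))
Put back:  t(s(r(k ⊞ k ⊞ p ⊞ q) ⊞ s(s(k)) ⊞ s(s(t(k)))))

Answer: t(s(r(k ⊞ k ⊞ p ⊞ q) ⊞ s(s(k)) ⊞ s(s(t(k)))))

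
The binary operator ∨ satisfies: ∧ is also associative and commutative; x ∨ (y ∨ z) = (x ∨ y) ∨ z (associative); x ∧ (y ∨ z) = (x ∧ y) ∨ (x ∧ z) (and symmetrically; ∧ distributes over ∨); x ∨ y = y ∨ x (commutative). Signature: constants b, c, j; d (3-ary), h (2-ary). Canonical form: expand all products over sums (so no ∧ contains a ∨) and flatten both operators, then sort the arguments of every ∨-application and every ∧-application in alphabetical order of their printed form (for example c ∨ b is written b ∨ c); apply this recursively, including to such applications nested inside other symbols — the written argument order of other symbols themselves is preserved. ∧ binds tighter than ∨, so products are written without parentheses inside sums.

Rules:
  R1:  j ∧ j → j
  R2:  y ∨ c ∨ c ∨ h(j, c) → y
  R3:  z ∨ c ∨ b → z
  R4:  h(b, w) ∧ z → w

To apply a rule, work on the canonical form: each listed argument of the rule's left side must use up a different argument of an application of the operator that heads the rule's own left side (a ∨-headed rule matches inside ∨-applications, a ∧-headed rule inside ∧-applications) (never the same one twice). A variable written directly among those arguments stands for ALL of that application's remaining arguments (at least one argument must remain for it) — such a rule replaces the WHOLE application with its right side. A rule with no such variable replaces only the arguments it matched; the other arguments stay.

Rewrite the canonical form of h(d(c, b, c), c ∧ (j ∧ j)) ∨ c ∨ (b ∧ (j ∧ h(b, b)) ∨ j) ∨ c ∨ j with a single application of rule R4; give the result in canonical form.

Answer: b ∨ c ∨ c ∨ h(d(c, b, c), c ∧ j ∧ j) ∨ j ∨ j

Derivation:
Canonical form:  b ∧ h(b, b) ∧ j ∨ c ∨ c ∨ h(d(c, b, c), c ∧ j ∧ j) ∨ j ∨ j
Apply R4:  consuming h(b, b);  w := b, z := b ∧ j
The variable takes the whole remainder — replace the entire application.
Result:  b ∨ c ∨ c ∨ h(d(c, b, c), c ∧ j ∧ j) ∨ j ∨ j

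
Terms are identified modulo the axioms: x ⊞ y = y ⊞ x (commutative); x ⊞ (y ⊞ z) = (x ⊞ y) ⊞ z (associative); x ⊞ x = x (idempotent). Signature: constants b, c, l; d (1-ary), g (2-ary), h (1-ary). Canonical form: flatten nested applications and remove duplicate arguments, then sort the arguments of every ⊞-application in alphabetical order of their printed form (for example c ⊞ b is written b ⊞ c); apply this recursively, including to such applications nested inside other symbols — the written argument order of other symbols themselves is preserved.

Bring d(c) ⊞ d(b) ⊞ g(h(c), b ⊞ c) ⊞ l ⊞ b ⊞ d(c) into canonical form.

Drop duplicates:  drop duplicate d(c)
Order the arguments:  b ⊞ d(b) ⊞ d(c) ⊞ g(h(c), b ⊞ c) ⊞ l

Answer: b ⊞ d(b) ⊞ d(c) ⊞ g(h(c), b ⊞ c) ⊞ l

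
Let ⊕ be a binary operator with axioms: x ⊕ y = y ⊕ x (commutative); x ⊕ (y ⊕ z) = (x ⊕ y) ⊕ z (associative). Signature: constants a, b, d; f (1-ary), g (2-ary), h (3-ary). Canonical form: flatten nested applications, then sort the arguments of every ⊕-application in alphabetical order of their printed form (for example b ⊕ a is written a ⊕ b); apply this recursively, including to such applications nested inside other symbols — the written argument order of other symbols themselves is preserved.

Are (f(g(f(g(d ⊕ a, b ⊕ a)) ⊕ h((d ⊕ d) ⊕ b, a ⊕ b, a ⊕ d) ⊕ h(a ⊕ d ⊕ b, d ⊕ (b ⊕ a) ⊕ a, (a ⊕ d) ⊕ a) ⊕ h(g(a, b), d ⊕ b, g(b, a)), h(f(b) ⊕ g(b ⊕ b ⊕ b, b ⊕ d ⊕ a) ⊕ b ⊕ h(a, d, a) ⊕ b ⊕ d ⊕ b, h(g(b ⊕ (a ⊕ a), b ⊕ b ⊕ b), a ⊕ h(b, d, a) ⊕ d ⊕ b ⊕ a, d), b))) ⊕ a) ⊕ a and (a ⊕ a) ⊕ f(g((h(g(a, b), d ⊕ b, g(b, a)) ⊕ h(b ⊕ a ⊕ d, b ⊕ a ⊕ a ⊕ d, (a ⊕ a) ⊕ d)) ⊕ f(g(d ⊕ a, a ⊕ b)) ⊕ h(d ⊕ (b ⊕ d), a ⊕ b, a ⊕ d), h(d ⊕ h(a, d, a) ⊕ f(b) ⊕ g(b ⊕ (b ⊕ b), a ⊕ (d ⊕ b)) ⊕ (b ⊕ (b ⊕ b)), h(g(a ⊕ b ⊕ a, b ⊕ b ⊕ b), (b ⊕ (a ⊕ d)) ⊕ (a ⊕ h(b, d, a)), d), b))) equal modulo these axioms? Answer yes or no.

Answer: yes — both canonical forms are a ⊕ a ⊕ f(g(f(g(a ⊕ d, a ⊕ b)) ⊕ h(a ⊕ b ⊕ d, a ⊕ a ⊕ b ⊕ d, a ⊕ a ⊕ d) ⊕ h(b ⊕ d ⊕ d, a ⊕ b, a ⊕ d) ⊕ h(g(a, b), b ⊕ d, g(b, a)), h(b ⊕ b ⊕ b ⊕ d ⊕ f(b) ⊕ g(b ⊕ b ⊕ b, a ⊕ b ⊕ d) ⊕ h(a, d, a), h(g(a ⊕ a ⊕ b, b ⊕ b ⊕ b), a ⊕ a ⊕ b ⊕ d ⊕ h(b, d, a), d), b)))

Derivation:
Left:  (f(g(f(g(d ⊕ a, b ⊕ a)) ⊕ h((d ⊕ d) ⊕ b, a ⊕ b, a ⊕ d) ⊕ h(a ⊕ d ⊕ b, d ⊕ (b ⊕ a) ⊕ a, (a ⊕ d) ⊕ a) ⊕ h(g(a, b), d ⊕ b, g(b, a)), h(f(b) ⊕ g(b ⊕ b ⊕ b, b ⊕ d ⊕ a) ⊕ b ⊕ h(a, d, a) ⊕ b ⊕ d ⊕ b, h(g(b ⊕ (a ⊕ a), b ⊕ b ⊕ b), a ⊕ h(b, d, a) ⊕ d ⊕ b ⊕ a, d), b))) ⊕ a) ⊕ a
  Merge nested applications:  f(g(f(g(d ⊕ a, b ⊕ a)) ⊕ h((d ⊕ d) ⊕ b, a ⊕ b, a ⊕ d) ⊕ h(a ⊕ d ⊕ b, d ⊕ (b ⊕ a) ⊕ a, (a ⊕ d) ⊕ a) ⊕ h(g(a, b), d ⊕ b, g(b, a)), h(f(b) ⊕ g(b ⊕ b ⊕ b, b ⊕ d ⊕ a) ⊕ b ⊕ h(a, d, a) ⊕ b ⊕ d ⊕ b, h(g(b ⊕ (a ⊕ a), b ⊕ b ⊕ b), a ⊕ h(b, d, a) ⊕ d ⊕ b ⊕ a, d), b))) ⊕ a ⊕ a
  Inside:  f(g(f(g(d ⊕ a, b ⊕ a)) ⊕ h((d ⊕ d) ⊕ b, a ⊕ b, a ⊕ d) ⊕ h(a ⊕ d ⊕ b, d ⊕ (b ⊕ a) ⊕ a, (a ⊕ d) ⊕ a) ⊕ h(g(a, b), d ⊕ b, g(b, a)), h(f(b) ⊕ g(b ⊕ b ⊕ b, b ⊕ d ⊕ a) ⊕ b ⊕ h(a, d, a) ⊕ b ⊕ d ⊕ b, h(g(b ⊕ (a ⊕ a), b ⊕ b ⊕ b), a ⊕ h(b, d, a) ⊕ d ⊕ b ⊕ a, d), b)))  →  f(g(f(g(a ⊕ d, a ⊕ b)) ⊕ h(a ⊕ b ⊕ d, a ⊕ a ⊕ b ⊕ d, a ⊕ a ⊕ d) ⊕ h(b ⊕ d ⊕ d, a ⊕ b, a ⊕ d) ⊕ h(g(a, b), b ⊕ d, g(b, a)), h(b ⊕ b ⊕ b ⊕ d ⊕ f(b) ⊕ g(b ⊕ b ⊕ b, a ⊕ b ⊕ d) ⊕ h(a, d, a), h(g(a ⊕ a ⊕ b, b ⊕ b ⊕ b), a ⊕ a ⊕ b ⊕ d ⊕ h(b, d, a), d), b)))
  Order the arguments:  a ⊕ a ⊕ f(g(f(g(a ⊕ d, a ⊕ b)) ⊕ h(a ⊕ b ⊕ d, a ⊕ a ⊕ b ⊕ d, a ⊕ a ⊕ d) ⊕ h(b ⊕ d ⊕ d, a ⊕ b, a ⊕ d) ⊕ h(g(a, b), b ⊕ d, g(b, a)), h(b ⊕ b ⊕ b ⊕ d ⊕ f(b) ⊕ g(b ⊕ b ⊕ b, a ⊕ b ⊕ d) ⊕ h(a, d, a), h(g(a ⊕ a ⊕ b, b ⊕ b ⊕ b), a ⊕ a ⊕ b ⊕ d ⊕ h(b, d, a), d), b)))
Right:  (a ⊕ a) ⊕ f(g((h(g(a, b), d ⊕ b, g(b, a)) ⊕ h(b ⊕ a ⊕ d, b ⊕ a ⊕ a ⊕ d, (a ⊕ a) ⊕ d)) ⊕ f(g(d ⊕ a, a ⊕ b)) ⊕ h(d ⊕ (b ⊕ d), a ⊕ b, a ⊕ d), h(d ⊕ h(a, d, a) ⊕ f(b) ⊕ g(b ⊕ (b ⊕ b), a ⊕ (d ⊕ b)) ⊕ (b ⊕ (b ⊕ b)), h(g(a ⊕ b ⊕ a, b ⊕ b ⊕ b), (b ⊕ (a ⊕ d)) ⊕ (a ⊕ h(b, d, a)), d), b)))
  Merge nested applications:  a ⊕ a ⊕ f(g((h(g(a, b), d ⊕ b, g(b, a)) ⊕ h(b ⊕ a ⊕ d, b ⊕ a ⊕ a ⊕ d, (a ⊕ a) ⊕ d)) ⊕ f(g(d ⊕ a, a ⊕ b)) ⊕ h(d ⊕ (b ⊕ d), a ⊕ b, a ⊕ d), h(d ⊕ h(a, d, a) ⊕ f(b) ⊕ g(b ⊕ (b ⊕ b), a ⊕ (d ⊕ b)) ⊕ (b ⊕ (b ⊕ b)), h(g(a ⊕ b ⊕ a, b ⊕ b ⊕ b), (b ⊕ (a ⊕ d)) ⊕ (a ⊕ h(b, d, a)), d), b)))
  Canonicalize subterm:  f(g((h(g(a, b), d ⊕ b, g(b, a)) ⊕ h(b ⊕ a ⊕ d, b ⊕ a ⊕ a ⊕ d, (a ⊕ a) ⊕ d)) ⊕ f(g(d ⊕ a, a ⊕ b)) ⊕ h(d ⊕ (b ⊕ d), a ⊕ b, a ⊕ d), h(d ⊕ h(a, d, a) ⊕ f(b) ⊕ g(b ⊕ (b ⊕ b), a ⊕ (d ⊕ b)) ⊕ (b ⊕ (b ⊕ b)), h(g(a ⊕ b ⊕ a, b ⊕ b ⊕ b), (b ⊕ (a ⊕ d)) ⊕ (a ⊕ h(b, d, a)), d), b)))  →  f(g(f(g(a ⊕ d, a ⊕ b)) ⊕ h(a ⊕ b ⊕ d, a ⊕ a ⊕ b ⊕ d, a ⊕ a ⊕ d) ⊕ h(b ⊕ d ⊕ d, a ⊕ b, a ⊕ d) ⊕ h(g(a, b), b ⊕ d, g(b, a)), h(b ⊕ b ⊕ b ⊕ d ⊕ f(b) ⊕ g(b ⊕ b ⊕ b, a ⊕ b ⊕ d) ⊕ h(a, d, a), h(g(a ⊕ a ⊕ b, b ⊕ b ⊕ b), a ⊕ a ⊕ b ⊕ d ⊕ h(b, d, a), d), b)))
  Sort:  a ⊕ a ⊕ f(g(f(g(a ⊕ d, a ⊕ b)) ⊕ h(a ⊕ b ⊕ d, a ⊕ a ⊕ b ⊕ d, a ⊕ a ⊕ d) ⊕ h(b ⊕ d ⊕ d, a ⊕ b, a ⊕ d) ⊕ h(g(a, b), b ⊕ d, g(b, a)), h(b ⊕ b ⊕ b ⊕ d ⊕ f(b) ⊕ g(b ⊕ b ⊕ b, a ⊕ b ⊕ d) ⊕ h(a, d, a), h(g(a ⊕ a ⊕ b, b ⊕ b ⊕ b), a ⊕ a ⊕ b ⊕ d ⊕ h(b, d, a), d), b)))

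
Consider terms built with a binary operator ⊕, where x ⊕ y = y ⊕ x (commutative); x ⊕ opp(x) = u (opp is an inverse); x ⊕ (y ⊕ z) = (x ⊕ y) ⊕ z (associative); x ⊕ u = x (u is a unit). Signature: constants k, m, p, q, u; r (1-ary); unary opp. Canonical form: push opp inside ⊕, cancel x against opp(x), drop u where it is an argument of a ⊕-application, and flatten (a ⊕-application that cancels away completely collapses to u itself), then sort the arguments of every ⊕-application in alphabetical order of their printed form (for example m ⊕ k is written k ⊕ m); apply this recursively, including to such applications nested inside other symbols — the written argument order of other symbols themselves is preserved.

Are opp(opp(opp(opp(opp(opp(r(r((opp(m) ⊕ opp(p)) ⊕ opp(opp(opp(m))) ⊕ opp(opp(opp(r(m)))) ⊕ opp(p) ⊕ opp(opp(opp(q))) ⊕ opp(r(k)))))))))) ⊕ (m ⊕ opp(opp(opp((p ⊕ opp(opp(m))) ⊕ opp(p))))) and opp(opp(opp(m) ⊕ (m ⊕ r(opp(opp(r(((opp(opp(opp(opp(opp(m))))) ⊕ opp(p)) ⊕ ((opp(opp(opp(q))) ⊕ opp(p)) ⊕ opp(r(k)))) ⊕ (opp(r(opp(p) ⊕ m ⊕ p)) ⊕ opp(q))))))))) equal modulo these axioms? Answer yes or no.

Answer: no — r(r(opp(m) ⊕ opp(m) ⊕ opp(p) ⊕ opp(p) ⊕ opp(q) ⊕ opp(r(k)) ⊕ opp(r(m)))) vs r(r(opp(m) ⊕ opp(p) ⊕ opp(p) ⊕ opp(q) ⊕ opp(q) ⊕ opp(r(k)) ⊕ opp(r(m))))

Derivation:
Left:  opp(opp(opp(opp(opp(opp(r(r((opp(m) ⊕ opp(p)) ⊕ opp(opp(opp(m))) ⊕ opp(opp(opp(r(m)))) ⊕ opp(p) ⊕ opp(opp(opp(q))) ⊕ opp(r(k)))))))))) ⊕ (m ⊕ opp(opp(opp((p ⊕ opp(opp(m))) ⊕ opp(p)))))
  Push opp inside:  distribute opp over ⊕ and collapse double opp
  Cancel inverse pairs:  m cancels; p cancels
  Combine occurrences:  r(r(opp(m) ⊕ opp(m) ⊕ opp(p) ⊕ opp(p) ⊕ opp(q) ⊕ opp(r(k)) ⊕ opp(r(m))))
Right:  opp(opp(opp(m) ⊕ (m ⊕ r(opp(opp(r(((opp(opp(opp(opp(opp(m))))) ⊕ opp(p)) ⊕ ((opp(opp(opp(q))) ⊕ opp(p)) ⊕ opp(r(k)))) ⊕ (opp(r(opp(p) ⊕ m ⊕ p)) ⊕ opp(q)))))))))
  Push opp inside:  distribute opp over ⊕ and collapse double opp
  Cancel inverse pairs:  m cancels
  Collect terms:  r(r(opp(m) ⊕ opp(p) ⊕ opp(p) ⊕ opp(q) ⊕ opp(q) ⊕ opp(r(k)) ⊕ opp(r(m))))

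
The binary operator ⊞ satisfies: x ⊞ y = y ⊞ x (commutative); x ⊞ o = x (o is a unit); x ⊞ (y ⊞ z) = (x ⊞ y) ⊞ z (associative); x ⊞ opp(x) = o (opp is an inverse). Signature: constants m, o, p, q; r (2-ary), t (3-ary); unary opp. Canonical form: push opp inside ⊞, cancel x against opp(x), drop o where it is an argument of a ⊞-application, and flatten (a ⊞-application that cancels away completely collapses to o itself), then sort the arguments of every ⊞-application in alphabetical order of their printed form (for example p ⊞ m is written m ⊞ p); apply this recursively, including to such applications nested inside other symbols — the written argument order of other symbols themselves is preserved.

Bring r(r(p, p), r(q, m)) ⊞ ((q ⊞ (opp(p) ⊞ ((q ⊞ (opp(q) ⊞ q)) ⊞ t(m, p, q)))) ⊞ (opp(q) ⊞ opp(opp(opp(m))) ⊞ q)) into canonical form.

Answer: opp(m) ⊞ opp(p) ⊞ q ⊞ q ⊞ r(r(p, p), r(q, m)) ⊞ t(m, p, q)

Derivation:
Push opp inside:  distribute opp over ⊞ and collapse double opp
Combine occurrences:  r(r(p, p), r(q, m)) ⊞ q ⊞ q ⊞ opp(p) ⊞ t(m, p, q) ⊞ opp(m)
Sort arguments:  opp(m) ⊞ opp(p) ⊞ q ⊞ q ⊞ r(r(p, p), r(q, m)) ⊞ t(m, p, q)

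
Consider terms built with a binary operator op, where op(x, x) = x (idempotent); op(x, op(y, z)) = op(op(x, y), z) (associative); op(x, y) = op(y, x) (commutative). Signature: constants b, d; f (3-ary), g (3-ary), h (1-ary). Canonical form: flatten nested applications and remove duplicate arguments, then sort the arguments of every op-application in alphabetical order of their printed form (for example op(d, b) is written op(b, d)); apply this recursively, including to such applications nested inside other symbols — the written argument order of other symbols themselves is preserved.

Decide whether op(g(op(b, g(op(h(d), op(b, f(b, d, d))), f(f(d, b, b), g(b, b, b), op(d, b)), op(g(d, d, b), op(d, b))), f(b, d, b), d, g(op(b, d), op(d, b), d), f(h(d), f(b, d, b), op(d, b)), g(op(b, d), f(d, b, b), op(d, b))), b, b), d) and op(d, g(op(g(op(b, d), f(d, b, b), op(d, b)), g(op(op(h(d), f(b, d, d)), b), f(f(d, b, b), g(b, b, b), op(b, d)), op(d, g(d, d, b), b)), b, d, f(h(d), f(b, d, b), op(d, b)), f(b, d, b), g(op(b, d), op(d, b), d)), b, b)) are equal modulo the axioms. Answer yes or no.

Answer: yes — both canonical forms are op(d, g(op(b, d, f(b, d, b), f(h(d), f(b, d, b), op(b, d)), g(op(b, d), f(d, b, b), op(b, d)), g(op(b, d), op(b, d), d), g(op(b, f(b, d, d), h(d)), f(f(d, b, b), g(b, b, b), op(b, d)), op(b, d, g(d, d, b)))), b, b))

Derivation:
Left:  op(g(op(b, g(op(h(d), op(b, f(b, d, d))), f(f(d, b, b), g(b, b, b), op(d, b)), op(g(d, d, b), op(d, b))), f(b, d, b), d, g(op(b, d), op(d, b), d), f(h(d), f(b, d, b), op(d, b)), g(op(b, d), f(d, b, b), op(d, b))), b, b), d)
  Canonicalize subterm:  g(op(b, g(op(h(d), op(b, f(b, d, d))), f(f(d, b, b), g(b, b, b), op(d, b)), op(g(d, d, b), op(d, b))), f(b, d, b), d, g(op(b, d), op(d, b), d), f(h(d), f(b, d, b), op(d, b)), g(op(b, d), f(d, b, b), op(d, b))), b, b)  →  g(op(b, d, f(b, d, b), f(h(d), f(b, d, b), op(b, d)), g(op(b, d), f(d, b, b), op(b, d)), g(op(b, d), op(b, d), d), g(op(b, f(b, d, d), h(d)), f(f(d, b, b), g(b, b, b), op(b, d)), op(b, d, g(d, d, b)))), b, b)
  Sort:  op(d, g(op(b, d, f(b, d, b), f(h(d), f(b, d, b), op(b, d)), g(op(b, d), f(d, b, b), op(b, d)), g(op(b, d), op(b, d), d), g(op(b, f(b, d, d), h(d)), f(f(d, b, b), g(b, b, b), op(b, d)), op(b, d, g(d, d, b)))), b, b))
Right:  op(d, g(op(g(op(b, d), f(d, b, b), op(d, b)), g(op(op(h(d), f(b, d, d)), b), f(f(d, b, b), g(b, b, b), op(b, d)), op(d, g(d, d, b), b)), b, d, f(h(d), f(b, d, b), op(d, b)), f(b, d, b), g(op(b, d), op(d, b), d)), b, b))
  Canonicalize subterm:  g(op(g(op(b, d), f(d, b, b), op(d, b)), g(op(op(h(d), f(b, d, d)), b), f(f(d, b, b), g(b, b, b), op(b, d)), op(d, g(d, d, b), b)), b, d, f(h(d), f(b, d, b), op(d, b)), f(b, d, b), g(op(b, d), op(d, b), d)), b, b)  →  g(op(b, d, f(b, d, b), f(h(d), f(b, d, b), op(b, d)), g(op(b, d), f(d, b, b), op(b, d)), g(op(b, d), op(b, d), d), g(op(b, f(b, d, d), h(d)), f(f(d, b, b), g(b, b, b), op(b, d)), op(b, d, g(d, d, b)))), b, b)
  Order the arguments:  op(d, g(op(b, d, f(b, d, b), f(h(d), f(b, d, b), op(b, d)), g(op(b, d), f(d, b, b), op(b, d)), g(op(b, d), op(b, d), d), g(op(b, f(b, d, d), h(d)), f(f(d, b, b), g(b, b, b), op(b, d)), op(b, d, g(d, d, b)))), b, b))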